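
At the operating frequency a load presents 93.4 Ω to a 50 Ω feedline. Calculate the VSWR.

VSWR ≈ 1.87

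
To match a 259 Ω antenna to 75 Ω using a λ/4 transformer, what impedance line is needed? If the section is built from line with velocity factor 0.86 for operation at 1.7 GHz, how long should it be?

Z_qwt = √(Z_0·R_L) = √(75 × 259) = √19420
λ = 0.86·c/f = 0.152 m, so l = λ/4 = 0.0379 m

Z_qwt ≈ 139 Ω; length ≈ 3.79 cm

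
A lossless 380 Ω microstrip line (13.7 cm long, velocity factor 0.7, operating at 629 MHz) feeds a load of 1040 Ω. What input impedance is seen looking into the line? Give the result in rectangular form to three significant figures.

Z_in ≈ 365 + j391 Ω

λ = v/f = 0.7·c / 629 MHz = 0.334 m
βl = 2π·l/λ = 2π × 0.41 = 148°
tan(βl) = tan(148°) = -0.632
Z_in = Z_0·(Z_L + jZ_0·tanβl)/(Z_0 + jZ_L·tanβl)
     = 380·(1040 − j240)/(380 − j657)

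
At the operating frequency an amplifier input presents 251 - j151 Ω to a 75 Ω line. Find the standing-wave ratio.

VSWR ≈ 4.64

Γ = (Z_L − Z_0)/(Z_L + Z_0) = (176 − j151)/(326 − j151)
|Γ| = 232/359 = 0.645
VSWR = (1 + |Γ|)/(1 − |Γ|) = 1.65/0.355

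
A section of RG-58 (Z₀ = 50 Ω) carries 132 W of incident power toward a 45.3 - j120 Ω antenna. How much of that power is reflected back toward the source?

P_reflected ≈ 81.1 W

|Γ| = |(-4.7 − j120)/(95.3 − j120)| = 0.784
|Γ|² = 0.614
P_refl = |Γ|²·P_inc = 81.1 W, P_del = (1 − |Γ|²)·P_inc = 50.9 W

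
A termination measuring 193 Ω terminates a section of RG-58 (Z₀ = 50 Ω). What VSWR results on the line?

VSWR ≈ 3.86

Γ = (193 − 50)/(193 + 50) = 0.588
VSWR = (1 + 0.588)/(1 − 0.588)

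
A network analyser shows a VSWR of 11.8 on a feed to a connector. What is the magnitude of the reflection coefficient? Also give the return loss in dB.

|Γ| = (S − 1)/(S + 1) = (11.8 − 1)/(11.8 + 1) = 10.8/12.8
RL = −20·log₁₀|Γ| = −20·log₁₀(0.844)

|Γ| ≈ 0.844; return loss ≈ 1.48 dB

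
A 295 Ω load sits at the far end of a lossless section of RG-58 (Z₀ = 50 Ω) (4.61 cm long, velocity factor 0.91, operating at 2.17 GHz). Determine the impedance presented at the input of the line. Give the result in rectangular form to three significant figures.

Z_in ≈ 15 + j42.6 Ω

λ = v/f = 0.91·c / 2.17 GHz = 0.126 m
βl = 2π·l/λ = 2π × 0.366 = 132°
tan(βl) = tan(132°) = -1.11
Z_in = Z_0·(Z_L + jZ_0·tanβl)/(Z_0 + jZ_L·tanβl)
     = 50·(295 − j55.7)/(50 − j329)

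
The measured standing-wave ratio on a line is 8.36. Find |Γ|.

|Γ| = (S − 1)/(S + 1) = (8.36 − 1)/(8.36 + 1) = 7.36/9.36

|Γ| ≈ 0.786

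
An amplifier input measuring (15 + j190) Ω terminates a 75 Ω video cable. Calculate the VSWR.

VSWR ≈ 37.3

Γ = (Z_L − Z_0)/(Z_L + Z_0) = (-60 + j190)/(90 + j190)
|Γ| = 199/210 = 0.948
VSWR = (1 + |Γ|)/(1 − |Γ|) = 1.95/0.0523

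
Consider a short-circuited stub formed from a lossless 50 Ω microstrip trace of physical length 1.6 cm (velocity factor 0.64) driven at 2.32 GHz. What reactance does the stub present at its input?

X_in ≈ 134 Ω (inductive)

λ = v/f = 0.64·c / 2.32 GHz = 0.0828 m
βl = 2π·l/λ = 2π × 0.193 = 69.6°
tan(βl) = 2.69
For a short-circuited stub, Z_in = jZ_0·tan(βl)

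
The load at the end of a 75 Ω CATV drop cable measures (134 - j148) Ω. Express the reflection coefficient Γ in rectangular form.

Γ ≈ 0.522 − j0.338

Γ = (Z_L − Z_0)/(Z_L + Z_0) = (59 − j148)/(209 − j148)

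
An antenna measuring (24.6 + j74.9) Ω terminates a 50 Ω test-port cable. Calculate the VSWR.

VSWR ≈ 6.94

Γ = (Z_L − Z_0)/(Z_L + Z_0) = (-25.4 + j74.9)/(74.6 + j74.9)
|Γ| = 79.1/106 = 0.748
VSWR = (1 + |Γ|)/(1 − |Γ|) = 1.75/0.252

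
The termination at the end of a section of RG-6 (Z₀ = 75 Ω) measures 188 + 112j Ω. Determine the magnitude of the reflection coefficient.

Γ = (Z_L − Z_0)/(Z_L + Z_0) = (113 + j112)/(263 + j112)
|Γ| = 159/286

|Γ| ≈ 0.557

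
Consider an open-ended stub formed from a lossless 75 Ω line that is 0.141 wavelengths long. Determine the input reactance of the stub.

βl = 2π × 0.141 = 50.8°
tan(βl) = 1.22
For an open-ended stub, Z_in = −jZ_0·cot(βl) = −jZ_0/tan(βl)

X_in ≈ -61.3 Ω (capacitive)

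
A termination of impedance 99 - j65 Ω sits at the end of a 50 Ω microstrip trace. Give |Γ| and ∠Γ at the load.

Γ ≈ 0.501 ∠ -29.4°

Γ = (Z_L − Z_0)/(Z_L + Z_0) = (49 − j65)/(149 − j65)
|Γ| = 81.4/163 = 0.501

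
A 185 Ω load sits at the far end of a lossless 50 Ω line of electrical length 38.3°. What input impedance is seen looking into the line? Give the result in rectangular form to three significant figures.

tan(βl) = tan(38.3°) = 0.79
Z_in = Z_0·(Z_L + jZ_0·tanβl)/(Z_0 + jZ_L·tanβl)
     = 50·(185 + j39.5)/(50 + j146)

Z_in ≈ 31.5 − j52.5 Ω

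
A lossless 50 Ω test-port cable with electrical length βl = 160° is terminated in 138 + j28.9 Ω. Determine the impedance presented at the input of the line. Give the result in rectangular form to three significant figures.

Z_in ≈ 63.2 + j61.3 Ω

tan(βl) = tan(160°) = -0.364
Z_in = Z_0·(Z_L + jZ_0·tanβl)/(Z_0 + jZ_L·tanβl)
     = 50·(138 + j10.7)/(60.5 − j50.2)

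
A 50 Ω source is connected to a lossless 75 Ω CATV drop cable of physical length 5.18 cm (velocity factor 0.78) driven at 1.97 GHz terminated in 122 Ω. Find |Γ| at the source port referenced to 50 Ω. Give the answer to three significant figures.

|Γ| ≈ 0.391

λ = v/f = 0.78·c / 1.97 GHz = 0.119 m
βl = 2π·l/λ = 2π × 0.436 = 157°
tan(βl) = -0.425
Z_in = Z_0·(Z_L + jZ_0·tanβl)/(Z_0 + jZ_L·tanβl) = 97.5 + j35.5 Ω
Γ_s = (Z_in − Z_s)/(Z_in + Z_s) = (47.5 + j35.5)/(147 + j35.5), |Γ_s| = 0.391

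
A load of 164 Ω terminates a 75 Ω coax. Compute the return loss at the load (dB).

Γ = (164 − 75)/(164 + 75) = 0.372
RL = −20·log₁₀|Γ| = −20·log₁₀(0.372)

RL ≈ 8.58 dB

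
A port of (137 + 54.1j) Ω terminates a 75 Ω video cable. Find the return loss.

Γ = (62 + j54.1)/(212 + j54.1), |Γ| = 0.376
RL = −20·log₁₀|Γ| = −20·log₁₀(0.376)

RL ≈ 8.49 dB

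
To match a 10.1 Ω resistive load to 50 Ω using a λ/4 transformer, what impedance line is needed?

Z_qwt ≈ 22.5 Ω

Z_qwt = √(Z_0·R_L) = √(50 × 10.1) = √505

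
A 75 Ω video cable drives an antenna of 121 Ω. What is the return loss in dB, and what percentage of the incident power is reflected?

RL ≈ 12.6 dB; 5.51% of incident power reflected

Γ = (121 − 75)/(121 + 75) = 0.235
RL = −20·log₁₀(0.235) = 12.6 dB
P_refl/P_inc = |Γ|² = 0.0551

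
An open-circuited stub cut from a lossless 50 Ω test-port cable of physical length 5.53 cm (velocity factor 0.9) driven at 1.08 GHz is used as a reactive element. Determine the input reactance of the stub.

X_in ≈ -9.15 Ω (capacitive)

λ = v/f = 0.9·c / 1.08 GHz = 0.25 m
βl = 2π·l/λ = 2π × 0.221 = 79.6°
tan(βl) = 5.47
For an open-circuited stub, Z_in = −jZ_0·cot(βl) = −jZ_0/tan(βl)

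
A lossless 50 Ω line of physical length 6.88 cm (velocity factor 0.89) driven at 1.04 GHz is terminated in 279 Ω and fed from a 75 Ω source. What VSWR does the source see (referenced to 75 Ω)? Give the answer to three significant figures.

λ = v/f = 0.89·c / 1.04 GHz = 0.257 m
βl = 2π·l/λ = 2π × 0.268 = 96.5°
tan(βl) = -8.81
Z_in = Z_0·(Z_L + jZ_0·tanβl)/(Z_0 + jZ_L·tanβl) = 9.07 + j5.49 Ω
Γ_s = (Z_in − Z_s)/(Z_in + Z_s) = (-65.9 + j5.49)/(84.1 + j5.49), |Γ_s| = 0.785
VSWR = (1 + |Γ_s|)/(1 − |Γ_s|)

VSWR ≈ 8.31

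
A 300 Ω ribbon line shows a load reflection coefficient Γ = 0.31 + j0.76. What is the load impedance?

Z_L = Z_0·(1 + Γ)/(1 − Γ) = 300·(1.31 + j0.76)/(0.69 − j0.76)

Z_L ≈ 92.9 + j433 Ω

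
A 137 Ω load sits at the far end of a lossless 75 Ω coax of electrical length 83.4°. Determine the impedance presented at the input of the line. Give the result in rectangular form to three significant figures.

Z_in ≈ 41.4 − j6.05 Ω

tan(βl) = tan(83.4°) = 8.64
Z_in = Z_0·(Z_L + jZ_0·tanβl)/(Z_0 + jZ_L·tanβl)
     = 75·(137 + j648)/(75 + j1180)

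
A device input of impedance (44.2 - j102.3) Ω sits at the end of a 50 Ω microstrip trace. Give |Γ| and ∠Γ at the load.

Γ = (Z_L − Z_0)/(Z_L + Z_0) = (-5.8 − j102.3)/(94.2 − j102.3)
|Γ| = 102/139 = 0.737

Γ ≈ 0.737 ∠ -45.9°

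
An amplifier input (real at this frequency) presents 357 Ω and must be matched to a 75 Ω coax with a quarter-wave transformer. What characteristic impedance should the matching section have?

Z_qwt = √(Z_0·R_L) = √(75 × 357) = √26780

Z_qwt ≈ 164 Ω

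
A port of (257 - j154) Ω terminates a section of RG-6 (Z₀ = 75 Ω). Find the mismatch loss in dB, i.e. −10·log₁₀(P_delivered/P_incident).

mismatch loss ≈ 2.4 dB

Γ = (182 − j154)/(332 − j154), |Γ| = 0.651
|Γ|² = 0.424, so P_del/P_inc = 1 − |Γ|² = 0.576
ML = −10·log₁₀(1 − |Γ|²)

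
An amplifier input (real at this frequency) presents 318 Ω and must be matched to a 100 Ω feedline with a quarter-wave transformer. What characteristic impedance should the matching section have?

Z_qwt = √(Z_0·R_L) = √(100 × 318) = √31800

Z_qwt ≈ 178 Ω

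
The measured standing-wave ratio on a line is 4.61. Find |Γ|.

|Γ| ≈ 0.643

|Γ| = (S − 1)/(S + 1) = (4.61 − 1)/(4.61 + 1) = 3.61/5.61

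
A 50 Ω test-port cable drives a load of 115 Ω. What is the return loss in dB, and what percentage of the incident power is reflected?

Γ = (115 − 50)/(115 + 50) = 0.394
RL = −20·log₁₀(0.394) = 8.09 dB
P_refl/P_inc = |Γ|² = 0.155

RL ≈ 8.09 dB; 15.5% of incident power reflected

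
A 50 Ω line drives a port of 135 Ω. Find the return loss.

Γ = (135 − 50)/(135 + 50) = 0.459
RL = −20·log₁₀|Γ| = −20·log₁₀(0.459)

RL ≈ 6.76 dB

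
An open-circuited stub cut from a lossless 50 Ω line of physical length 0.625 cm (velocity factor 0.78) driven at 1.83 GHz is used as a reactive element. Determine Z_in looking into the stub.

Z_in ≈ −j158 Ω

λ = v/f = 0.78·c / 1.83 GHz = 0.128 m
βl = 2π·l/λ = 2π × 0.0489 = 17.6°
tan(βl) = 0.317
For an open-circuited stub, Z_in = −jZ_0·cot(βl) = −jZ_0/tan(βl)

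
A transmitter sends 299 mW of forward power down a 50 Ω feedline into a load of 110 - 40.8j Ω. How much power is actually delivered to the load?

P_delivered ≈ 241 mW

|Γ| = |(60 − j40.8)/(160 − j40.8)| = 0.439
|Γ|² = 0.193
P_refl = |Γ|²·P_inc = 57.7 mW, P_del = (1 − |Γ|²)·P_inc = 241 mW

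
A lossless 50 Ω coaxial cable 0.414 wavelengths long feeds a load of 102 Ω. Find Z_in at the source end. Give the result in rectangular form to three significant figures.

Z_in ≈ 55.5 + j38 Ω

βl = 2π × 0.414 = 149°
tan(βl) = tan(149°) = -0.6
Z_in = Z_0·(Z_L + jZ_0·tanβl)/(Z_0 + jZ_L·tanβl)
     = 50·(102 − j30)/(50 − j61.2)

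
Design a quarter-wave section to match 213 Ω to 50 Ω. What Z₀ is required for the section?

Z_qwt ≈ 103 Ω

Z_qwt = √(Z_0·R_L) = √(50 × 213) = √10650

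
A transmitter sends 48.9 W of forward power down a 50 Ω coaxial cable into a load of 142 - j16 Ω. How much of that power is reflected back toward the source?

P_reflected ≈ 11.5 W

|Γ| = |(92 − j16)/(192 − j16)| = 0.485
|Γ|² = 0.235
P_refl = |Γ|²·P_inc = 11.5 W, P_del = (1 − |Γ|²)·P_inc = 37.4 W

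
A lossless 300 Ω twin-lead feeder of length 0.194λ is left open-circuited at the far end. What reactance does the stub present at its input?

βl = 2π × 0.194 = 69.8°
tan(βl) = 2.72
For an open-circuited stub, Z_in = −jZ_0·cot(βl) = −jZ_0/tan(βl)

X_in ≈ -110 Ω (capacitive)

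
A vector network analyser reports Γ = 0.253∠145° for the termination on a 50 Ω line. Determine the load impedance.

Z_L = Z_0·(1 + Γ)/(1 − Γ) = 50·(0.793 + j0.145)/(1.21 − j0.145)

Z_L ≈ 31.7 + j9.82 Ω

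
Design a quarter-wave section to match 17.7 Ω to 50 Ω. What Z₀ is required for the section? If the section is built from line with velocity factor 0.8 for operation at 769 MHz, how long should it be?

Z_qwt ≈ 29.7 Ω; length ≈ 7.8 cm

Z_qwt = √(Z_0·R_L) = √(50 × 17.7) = √885
λ = 0.8·c/f = 0.312 m, so l = λ/4 = 0.078 m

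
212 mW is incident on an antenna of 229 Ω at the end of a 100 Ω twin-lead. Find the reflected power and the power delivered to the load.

P_reflected ≈ 32.6 mW; P_delivered ≈ 179 mW

Γ = (229 − 100)/(229 + 100) = 0.392
|Γ|² = 0.154
P_refl = |Γ|²·P_inc = 32.6 mW, P_del = (1 − |Γ|²)·P_inc = 179 mW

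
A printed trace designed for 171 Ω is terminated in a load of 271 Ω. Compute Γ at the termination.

Γ = 0.226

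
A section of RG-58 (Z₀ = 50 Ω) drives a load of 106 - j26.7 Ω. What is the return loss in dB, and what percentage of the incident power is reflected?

Γ = (56 − j26.7)/(156 − j26.7), |Γ| = 0.392
RL = −20·log₁₀(0.392) = 8.13 dB
P_refl/P_inc = |Γ|² = 0.154

RL ≈ 8.13 dB; 15.4% of incident power reflected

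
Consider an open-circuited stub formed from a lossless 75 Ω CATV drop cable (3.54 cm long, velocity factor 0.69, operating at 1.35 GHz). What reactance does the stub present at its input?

λ = v/f = 0.69·c / 1.35 GHz = 0.153 m
βl = 2π·l/λ = 2π × 0.231 = 83.1°
tan(βl) = 8.28
For an open-circuited stub, Z_in = −jZ_0·cot(βl) = −jZ_0/tan(βl)

X_in ≈ -9.06 Ω (capacitive)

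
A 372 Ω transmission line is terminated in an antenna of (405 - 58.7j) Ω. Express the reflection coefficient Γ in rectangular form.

Γ = (Z_L − Z_0)/(Z_L + Z_0) = (33 − j58.7)/(777 − j58.7)

Γ ≈ 0.0479 − j0.0719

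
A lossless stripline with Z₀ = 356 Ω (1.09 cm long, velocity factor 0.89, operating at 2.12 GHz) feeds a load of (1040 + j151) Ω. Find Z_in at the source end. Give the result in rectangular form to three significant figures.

Z_in ≈ 387 − j426 Ω

λ = v/f = 0.89·c / 2.12 GHz = 0.126 m
βl = 2π·l/λ = 2π × 0.0865 = 31.2°
tan(βl) = tan(31.2°) = 0.605
Z_in = Z_0·(Z_L + jZ_0·tanβl)/(Z_0 + jZ_L·tanβl)
     = 356·(1040 + j366)/(265 + j629)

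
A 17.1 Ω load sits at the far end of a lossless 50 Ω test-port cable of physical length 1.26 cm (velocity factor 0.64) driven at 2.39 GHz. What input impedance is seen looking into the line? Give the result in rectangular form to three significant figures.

Z_in ≈ 44.2 + j52.6 Ω

λ = v/f = 0.64·c / 2.39 GHz = 0.0803 m
βl = 2π·l/λ = 2π × 0.157 = 56.5°
tan(βl) = tan(56.5°) = 1.51
Z_in = Z_0·(Z_L + jZ_0·tanβl)/(Z_0 + jZ_L·tanβl)
     = 50·(17.1 + j75.4)/(50 + j25.8)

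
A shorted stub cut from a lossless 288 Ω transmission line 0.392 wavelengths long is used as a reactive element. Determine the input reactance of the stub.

βl = 2π × 0.392 = 141°
tan(βl) = -0.806
For a shorted stub, Z_in = jZ_0·tan(βl)

X_in ≈ -232 Ω (capacitive)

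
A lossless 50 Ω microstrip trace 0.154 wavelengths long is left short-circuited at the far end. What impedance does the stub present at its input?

βl = 2π × 0.154 = 55.4°
tan(βl) = 1.45
For a short-circuited stub, Z_in = jZ_0·tan(βl)

Z_in ≈ +j72.6 Ω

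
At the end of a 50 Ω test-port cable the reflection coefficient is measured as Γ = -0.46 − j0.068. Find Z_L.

Z_L = Z_0·(1 + Γ)/(1 − Γ) = 50·(0.54 − j0.068)/(1.46 + j0.068)

Z_L ≈ 18.3 − j3.18 Ω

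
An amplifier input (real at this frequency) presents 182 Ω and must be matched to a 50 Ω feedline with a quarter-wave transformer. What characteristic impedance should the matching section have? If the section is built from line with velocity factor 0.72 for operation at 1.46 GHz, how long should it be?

Z_qwt = √(Z_0·R_L) = √(50 × 182) = √9100
λ = 0.72·c/f = 0.148 m, so l = λ/4 = 0.037 m

Z_qwt ≈ 95.4 Ω; length ≈ 3.7 cm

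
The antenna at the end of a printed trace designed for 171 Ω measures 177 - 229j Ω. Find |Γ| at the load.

|Γ| ≈ 0.55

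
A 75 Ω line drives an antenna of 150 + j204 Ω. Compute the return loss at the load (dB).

Γ = (75 + j204)/(225 + j204), |Γ| = 0.716
RL = −20·log₁₀|Γ| = −20·log₁₀(0.716)

RL ≈ 2.91 dB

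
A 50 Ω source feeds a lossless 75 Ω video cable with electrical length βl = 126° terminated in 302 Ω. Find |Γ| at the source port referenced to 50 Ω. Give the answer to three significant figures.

|Γ| ≈ 0.591

tan(βl) = -1.38
Z_in = Z_0·(Z_L + jZ_0·tanβl)/(Z_0 + jZ_L·tanβl) = 27.6 + j49.5 Ω
Γ_s = (Z_in − Z_s)/(Z_in + Z_s) = (-22.4 + j49.5)/(77.6 + j49.5), |Γ_s| = 0.591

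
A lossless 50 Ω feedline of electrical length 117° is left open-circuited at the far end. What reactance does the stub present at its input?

tan(βl) = -1.96
For an open-circuited stub, Z_in = −jZ_0·cot(βl) = −jZ_0/tan(βl)

X_in ≈ 25.5 Ω (inductive)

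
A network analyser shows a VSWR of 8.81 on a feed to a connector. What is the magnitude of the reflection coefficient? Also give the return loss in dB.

|Γ| = (S − 1)/(S + 1) = (8.81 − 1)/(8.81 + 1) = 7.81/9.81
RL = −20·log₁₀|Γ| = −20·log₁₀(0.796)

|Γ| ≈ 0.796; return loss ≈ 1.98 dB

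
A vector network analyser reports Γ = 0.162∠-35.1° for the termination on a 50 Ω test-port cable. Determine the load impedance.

Z_L = Z_0·(1 + Γ)/(1 − Γ) = 50·(1.13 − j0.0932)/(0.867 + j0.0932)

Z_L ≈ 64 − j12.2 Ω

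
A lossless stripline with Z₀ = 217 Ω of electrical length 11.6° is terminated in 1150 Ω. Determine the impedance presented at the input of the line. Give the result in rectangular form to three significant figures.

Z_in ≈ 549 − j553 Ω

tan(βl) = tan(11.6°) = 0.205
Z_in = Z_0·(Z_L + jZ_0·tanβl)/(Z_0 + jZ_L·tanβl)
     = 217·(1150 + j44.5)/(217 + j236)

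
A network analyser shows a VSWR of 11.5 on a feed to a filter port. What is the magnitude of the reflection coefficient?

|Γ| ≈ 0.84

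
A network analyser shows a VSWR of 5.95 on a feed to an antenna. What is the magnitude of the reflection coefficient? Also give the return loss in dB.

|Γ| = (S − 1)/(S + 1) = (5.95 − 1)/(5.95 + 1) = 4.95/6.95
RL = −20·log₁₀|Γ| = −20·log₁₀(0.712)

|Γ| ≈ 0.712; return loss ≈ 2.95 dB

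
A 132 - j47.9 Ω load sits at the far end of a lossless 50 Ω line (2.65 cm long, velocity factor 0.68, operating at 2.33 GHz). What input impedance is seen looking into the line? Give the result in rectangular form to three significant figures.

Z_in ≈ 20.1 + j21.9 Ω

λ = v/f = 0.68·c / 2.33 GHz = 0.0876 m
βl = 2π·l/λ = 2π × 0.303 = 109°
tan(βl) = tan(109°) = -2.91
Z_in = Z_0·(Z_L + jZ_0·tanβl)/(Z_0 + jZ_L·tanβl)
     = 50·(132 − j193)/(-89.4 − j384)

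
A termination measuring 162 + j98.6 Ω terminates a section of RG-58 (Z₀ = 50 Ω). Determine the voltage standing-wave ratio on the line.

VSWR ≈ 4.53

Γ = (Z_L − Z_0)/(Z_L + Z_0) = (112 + j98.6)/(212 + j98.6)
|Γ| = 149/234 = 0.638
VSWR = (1 + |Γ|)/(1 − |Γ|) = 1.64/0.362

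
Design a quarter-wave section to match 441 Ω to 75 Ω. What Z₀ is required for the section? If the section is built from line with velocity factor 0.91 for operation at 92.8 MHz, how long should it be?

Z_qwt = √(Z_0·R_L) = √(75 × 441) = √33080
λ = 0.91·c/f = 2.94 m, so l = λ/4 = 0.735 m

Z_qwt ≈ 182 Ω; length ≈ 73.5 cm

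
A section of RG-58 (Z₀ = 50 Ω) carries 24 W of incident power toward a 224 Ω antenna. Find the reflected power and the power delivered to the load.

P_reflected ≈ 9.68 W; P_delivered ≈ 14.3 W

Γ = (224 − 50)/(224 + 50) = 0.635
|Γ|² = 0.403
P_refl = |Γ|²·P_inc = 9.68 W, P_del = (1 − |Γ|²)·P_inc = 14.3 W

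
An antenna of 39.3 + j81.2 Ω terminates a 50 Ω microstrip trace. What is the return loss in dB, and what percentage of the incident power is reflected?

Γ = (-10.7 + j81.2)/(89.3 + j81.2), |Γ| = 0.679
RL = −20·log₁₀(0.679) = 3.37 dB
P_refl/P_inc = |Γ|² = 0.46

RL ≈ 3.37 dB; 46% of incident power reflected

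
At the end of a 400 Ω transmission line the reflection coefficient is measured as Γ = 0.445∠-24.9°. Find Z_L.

Z_L ≈ 821 − j384 Ω

Z_L = Z_0·(1 + Γ)/(1 − Γ) = 400·(1.4 − j0.187)/(0.596 + j0.187)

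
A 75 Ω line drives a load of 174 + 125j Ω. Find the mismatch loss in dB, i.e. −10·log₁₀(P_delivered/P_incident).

mismatch loss ≈ 1.72 dB

Γ = (99 + j125)/(249 + j125), |Γ| = 0.572
|Γ|² = 0.328, so P_del/P_inc = 1 − |Γ|² = 0.672
ML = −10·log₁₀(1 − |Γ|²)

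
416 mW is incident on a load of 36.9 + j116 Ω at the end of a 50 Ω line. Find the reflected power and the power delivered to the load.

P_reflected ≈ 270 mW; P_delivered ≈ 146 mW

|Γ| = |(-13.1 + j116)/(86.9 + j116)| = 0.805
|Γ|² = 0.649
P_refl = |Γ|²·P_inc = 270 mW, P_del = (1 − |Γ|²)·P_inc = 146 mW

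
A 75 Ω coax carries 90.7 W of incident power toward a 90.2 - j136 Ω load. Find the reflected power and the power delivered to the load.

|Γ| = |(15.2 − j136)/(165.2 − j136)| = 0.64
|Γ|² = 0.409
P_refl = |Γ|²·P_inc = 37.1 W, P_del = (1 − |Γ|²)·P_inc = 53.6 W

P_reflected ≈ 37.1 W; P_delivered ≈ 53.6 W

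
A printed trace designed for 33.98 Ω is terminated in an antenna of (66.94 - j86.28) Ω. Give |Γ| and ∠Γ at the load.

Γ = (Z_L − Z_0)/(Z_L + Z_0) = (32.96 − j86.28)/(100.9 − j86.28)
|Γ| = 92.4/133 = 0.696

Γ ≈ 0.696 ∠ -28.6°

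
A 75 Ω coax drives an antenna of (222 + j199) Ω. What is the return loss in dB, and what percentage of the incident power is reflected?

Γ = (147 + j199)/(297 + j199), |Γ| = 0.692
RL = −20·log₁₀(0.692) = 3.2 dB
P_refl/P_inc = |Γ|² = 0.479

RL ≈ 3.2 dB; 47.9% of incident power reflected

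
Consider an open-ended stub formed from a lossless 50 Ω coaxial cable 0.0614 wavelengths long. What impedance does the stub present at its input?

βl = 2π × 0.0614 = 22.1°
tan(βl) = 0.406
For an open-ended stub, Z_in = −jZ_0·cot(βl) = −jZ_0/tan(βl)

Z_in ≈ −j123 Ω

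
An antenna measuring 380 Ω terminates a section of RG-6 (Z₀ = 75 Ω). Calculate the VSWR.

VSWR ≈ 5.07

Γ = (380 − 75)/(380 + 75) = 0.67
VSWR = (1 + 0.67)/(1 − 0.67)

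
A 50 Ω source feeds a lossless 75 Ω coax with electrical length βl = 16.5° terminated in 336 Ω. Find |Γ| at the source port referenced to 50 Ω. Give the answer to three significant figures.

|Γ| ≈ 0.731

tan(βl) = 0.296
Z_in = Z_0·(Z_L + jZ_0·tanβl)/(Z_0 + jZ_L·tanβl) = 132 − j153 Ω
Γ_s = (Z_in − Z_s)/(Z_in + Z_s) = (82.4 − j153)/(182 − j153), |Γ_s| = 0.731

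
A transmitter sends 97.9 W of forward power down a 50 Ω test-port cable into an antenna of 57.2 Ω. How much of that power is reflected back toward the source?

P_reflected ≈ 0.442 W

Γ = (57.2 − 50)/(57.2 + 50) = 0.0672
|Γ|² = 0.00451
P_refl = |Γ|²·P_inc = 0.442 W, P_del = (1 − |Γ|²)·P_inc = 97.5 W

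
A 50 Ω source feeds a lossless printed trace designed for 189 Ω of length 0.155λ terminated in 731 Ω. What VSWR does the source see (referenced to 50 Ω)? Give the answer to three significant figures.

βl = 2π × 0.155 = 55.8°
tan(βl) = 1.47
Z_in = Z_0·(Z_L + jZ_0·tanβl)/(Z_0 + jZ_L·tanβl) = 69.3 − j116 Ω
Γ_s = (Z_in − Z_s)/(Z_in + Z_s) = (19.3 − j116)/(119 − j116), |Γ_s| = 0.708
VSWR = (1 + |Γ_s|)/(1 − |Γ_s|)

VSWR ≈ 5.84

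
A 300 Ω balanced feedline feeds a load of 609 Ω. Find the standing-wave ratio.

VSWR ≈ 2.03

Γ = (609 − 300)/(609 + 300) = 0.34
VSWR = (1 + 0.34)/(1 − 0.34)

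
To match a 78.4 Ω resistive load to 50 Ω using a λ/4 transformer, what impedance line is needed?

Z_qwt = √(Z_0·R_L) = √(50 × 78.4) = √3920

Z_qwt ≈ 62.6 Ω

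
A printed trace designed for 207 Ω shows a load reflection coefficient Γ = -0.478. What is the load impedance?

Z_L ≈ 73.1 Ω

Z_L = Z_0·(1 + Γ)/(1 − Γ) = 207·(0.522)/(1.48)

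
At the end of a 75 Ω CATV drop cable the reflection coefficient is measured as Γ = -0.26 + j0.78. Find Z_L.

Z_L = Z_0·(1 + Γ)/(1 − Γ) = 75·(0.74 + j0.78)/(1.26 − j0.78)

Z_L ≈ 11.1 + j53.3 Ω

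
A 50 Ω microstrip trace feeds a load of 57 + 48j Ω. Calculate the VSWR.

VSWR ≈ 2.41

Γ = (Z_L − Z_0)/(Z_L + Z_0) = (7 + j48)/(107 + j48)
|Γ| = 48.5/117 = 0.414
VSWR = (1 + |Γ|)/(1 − |Γ|) = 1.41/0.586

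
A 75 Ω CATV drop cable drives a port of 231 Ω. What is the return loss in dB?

RL ≈ 5.85 dB

Γ = (231 − 75)/(231 + 75) = 0.51
RL = −20·log₁₀|Γ| = −20·log₁₀(0.51)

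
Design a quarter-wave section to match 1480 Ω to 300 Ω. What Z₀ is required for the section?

Z_qwt = √(Z_0·R_L) = √(300 × 1480) = √444000

Z_qwt ≈ 666 Ω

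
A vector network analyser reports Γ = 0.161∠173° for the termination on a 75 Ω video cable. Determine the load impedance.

Z_L = Z_0·(1 + Γ)/(1 − Γ) = 75·(0.84 + j0.0196)/(1.16 − j0.0196)

Z_L ≈ 54.3 + j2.19 Ω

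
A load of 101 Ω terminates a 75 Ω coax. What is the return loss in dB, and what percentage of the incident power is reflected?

RL ≈ 16.6 dB; 2.18% of incident power reflected

Γ = (101 − 75)/(101 + 75) = 0.148
RL = −20·log₁₀(0.148) = 16.6 dB
P_refl/P_inc = |Γ|² = 0.0218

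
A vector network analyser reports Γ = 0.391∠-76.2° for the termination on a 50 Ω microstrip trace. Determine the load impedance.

Z_L ≈ 43.8 − j39.3 Ω

Z_L = Z_0·(1 + Γ)/(1 − Γ) = 50·(1.09 − j0.38)/(0.907 + j0.38)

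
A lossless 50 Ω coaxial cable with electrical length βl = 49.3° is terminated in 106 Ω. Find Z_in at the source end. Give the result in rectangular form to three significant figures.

Z_in ≈ 35.2 − j28.7 Ω

tan(βl) = tan(49.3°) = 1.16
Z_in = Z_0·(Z_L + jZ_0·tanβl)/(Z_0 + jZ_L·tanβl)
     = 50·(106 + j58.1)/(50 + j123)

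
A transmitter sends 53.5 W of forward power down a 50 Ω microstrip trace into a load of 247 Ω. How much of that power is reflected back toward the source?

Γ = (247 − 50)/(247 + 50) = 0.663
|Γ|² = 0.44
P_refl = |Γ|²·P_inc = 23.5 W, P_del = (1 − |Γ|²)·P_inc = 30 W

P_reflected ≈ 23.5 W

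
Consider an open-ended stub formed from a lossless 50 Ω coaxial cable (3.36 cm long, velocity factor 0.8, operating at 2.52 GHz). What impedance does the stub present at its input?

λ = v/f = 0.8·c / 2.52 GHz = 0.0952 m
βl = 2π·l/λ = 2π × 0.353 = 127°
tan(βl) = -1.33
For an open-ended stub, Z_in = −jZ_0·cot(βl) = −jZ_0/tan(βl)

Z_in ≈ +j37.7 Ω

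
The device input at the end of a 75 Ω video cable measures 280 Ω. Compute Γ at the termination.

Γ = 0.577

Γ = (Z_L − Z_0)/(Z_L + Z_0) = (280 − 75)/(280 + 75) = 205/355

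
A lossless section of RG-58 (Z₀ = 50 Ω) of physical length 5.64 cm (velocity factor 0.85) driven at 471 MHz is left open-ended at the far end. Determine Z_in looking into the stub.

Z_in ≈ −j65.2 Ω

λ = v/f = 0.85·c / 471 MHz = 0.541 m
βl = 2π·l/λ = 2π × 0.104 = 37.5°
tan(βl) = 0.767
For an open-ended stub, Z_in = −jZ_0·cot(βl) = −jZ_0/tan(βl)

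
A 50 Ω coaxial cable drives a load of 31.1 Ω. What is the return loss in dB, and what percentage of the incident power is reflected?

Γ = (31.1 − 50)/(31.1 + 50) = -0.233
RL = −20·log₁₀(0.233) = 12.7 dB
P_refl/P_inc = |Γ|² = 0.0543

RL ≈ 12.7 dB; 5.43% of incident power reflected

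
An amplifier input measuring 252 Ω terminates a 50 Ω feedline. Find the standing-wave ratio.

VSWR ≈ 5.04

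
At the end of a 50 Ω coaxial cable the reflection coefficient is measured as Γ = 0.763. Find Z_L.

Z_L ≈ 372 Ω

Z_L = Z_0·(1 + Γ)/(1 − Γ) = 50·(1.76)/(0.237)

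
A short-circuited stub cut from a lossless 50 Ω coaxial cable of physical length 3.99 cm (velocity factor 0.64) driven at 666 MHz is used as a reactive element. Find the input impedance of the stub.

Z_in ≈ +j59.2 Ω

λ = v/f = 0.64·c / 666 MHz = 0.288 m
βl = 2π·l/λ = 2π × 0.138 = 49.8°
tan(βl) = 1.18
For a short-circuited stub, Z_in = jZ_0·tan(βl)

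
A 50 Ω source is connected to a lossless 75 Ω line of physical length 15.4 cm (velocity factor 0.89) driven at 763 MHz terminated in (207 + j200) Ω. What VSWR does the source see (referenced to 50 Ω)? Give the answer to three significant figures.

VSWR ≈ 6.99

λ = v/f = 0.89·c / 763 MHz = 0.35 m
βl = 2π·l/λ = 2π × 0.44 = 158°
tan(βl) = -0.395
Z_in = Z_0·(Z_L + jZ_0·tanβl)/(Z_0 + jZ_L·tanβl) = 44.2 + j106 Ω
Γ_s = (Z_in − Z_s)/(Z_in + Z_s) = (-5.76 + j106)/(94.2 + j106), |Γ_s| = 0.75
VSWR = (1 + |Γ_s|)/(1 − |Γ_s|)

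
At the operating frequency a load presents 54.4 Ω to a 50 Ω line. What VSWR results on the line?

VSWR ≈ 1.09

For a purely resistive load, VSWR = R_L/Z_0 or Z_0/R_L (whichever > 1) = 54.4/50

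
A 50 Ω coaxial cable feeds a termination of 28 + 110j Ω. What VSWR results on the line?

Γ = (Z_L − Z_0)/(Z_L + Z_0) = (-22 + j110)/(78 + j110)
|Γ| = 112/135 = 0.832
VSWR = (1 + |Γ|)/(1 − |Γ|) = 1.83/0.168

VSWR ≈ 10.9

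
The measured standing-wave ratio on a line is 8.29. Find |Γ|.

|Γ| = (S − 1)/(S + 1) = (8.29 − 1)/(8.29 + 1) = 7.29/9.29

|Γ| ≈ 0.785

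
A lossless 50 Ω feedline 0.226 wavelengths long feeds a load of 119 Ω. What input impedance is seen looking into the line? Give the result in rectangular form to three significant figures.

βl = 2π × 0.226 = 81.4°
tan(βl) = tan(81.4°) = 6.58
Z_in = Z_0·(Z_L + jZ_0·tanβl)/(Z_0 + jZ_L·tanβl)
     = 50·(119 + j329)/(50 + j783)

Z_in ≈ 21.4 − j6.23 Ω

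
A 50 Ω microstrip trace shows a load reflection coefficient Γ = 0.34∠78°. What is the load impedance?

Z_L = Z_0·(1 + Γ)/(1 − Γ) = 50·(1.07 + j0.333)/(0.929 − j0.333)

Z_L ≈ 45.4 + j34.1 Ω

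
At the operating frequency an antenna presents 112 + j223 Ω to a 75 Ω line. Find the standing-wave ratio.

Γ = (Z_L − Z_0)/(Z_L + Z_0) = (37 + j223)/(187 + j223)
|Γ| = 226/291 = 0.777
VSWR = (1 + |Γ|)/(1 − |Γ|) = 1.78/0.223

VSWR ≈ 7.96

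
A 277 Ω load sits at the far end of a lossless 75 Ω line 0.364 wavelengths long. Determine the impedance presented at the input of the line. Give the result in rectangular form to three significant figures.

Z_in ≈ 33.8 + j57.3 Ω

βl = 2π × 0.364 = 131°
tan(βl) = tan(131°) = -1.15
Z_in = Z_0·(Z_L + jZ_0·tanβl)/(Z_0 + jZ_L·tanβl)
     = 75·(277 − j86.2)/(75 − j318)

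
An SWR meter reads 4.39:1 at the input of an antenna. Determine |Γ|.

|Γ| ≈ 0.629

|Γ| = (S − 1)/(S + 1) = (4.39 − 1)/(4.39 + 1) = 3.39/5.39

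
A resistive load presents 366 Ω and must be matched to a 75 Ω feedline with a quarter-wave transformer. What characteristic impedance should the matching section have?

Z_qwt ≈ 166 Ω

Z_qwt = √(Z_0·R_L) = √(75 × 366) = √27450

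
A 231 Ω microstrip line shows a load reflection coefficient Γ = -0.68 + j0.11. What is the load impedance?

Z_L ≈ 42.8 + j17.9 Ω

Z_L = Z_0·(1 + Γ)/(1 − Γ) = 231·(0.32 + j0.11)/(1.68 − j0.11)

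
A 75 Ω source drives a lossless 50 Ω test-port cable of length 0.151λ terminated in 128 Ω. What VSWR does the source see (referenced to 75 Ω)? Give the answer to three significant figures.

βl = 2π × 0.151 = 54.4°
tan(βl) = 1.39
Z_in = Z_0·(Z_L + jZ_0·tanβl)/(Z_0 + jZ_L·tanβl) = 27.4 − j28.2 Ω
Γ_s = (Z_in − Z_s)/(Z_in + Z_s) = (-47.6 − j28.2)/(102 − j28.2), |Γ_s| = 0.521
VSWR = (1 + |Γ_s|)/(1 − |Γ_s|)

VSWR ≈ 3.17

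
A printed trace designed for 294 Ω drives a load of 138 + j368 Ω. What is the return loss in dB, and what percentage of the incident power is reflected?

RL ≈ 3.04 dB; 49.6% of incident power reflected

Γ = (-156 + j368)/(432 + j368), |Γ| = 0.704
RL = −20·log₁₀(0.704) = 3.04 dB
P_refl/P_inc = |Γ|² = 0.496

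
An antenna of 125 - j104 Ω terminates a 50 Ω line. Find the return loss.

RL ≈ 4.02 dB

Γ = (75 − j104)/(175 − j104), |Γ| = 0.63
RL = −20·log₁₀|Γ| = −20·log₁₀(0.63)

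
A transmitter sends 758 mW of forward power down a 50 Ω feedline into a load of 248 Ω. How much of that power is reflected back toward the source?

Γ = (248 − 50)/(248 + 50) = 0.664
|Γ|² = 0.441
P_refl = |Γ|²·P_inc = 335 mW, P_del = (1 − |Γ|²)·P_inc = 423 mW

P_reflected ≈ 335 mW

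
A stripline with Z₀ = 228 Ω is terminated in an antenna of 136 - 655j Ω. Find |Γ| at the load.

|Γ| ≈ 0.883

Γ = (Z_L − Z_0)/(Z_L + Z_0) = (-92 − j655)/(364 − j655)
|Γ| = 661/749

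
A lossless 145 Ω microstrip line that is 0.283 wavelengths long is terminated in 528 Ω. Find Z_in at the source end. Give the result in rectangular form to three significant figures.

Z_in ≈ 41.4 + j28.1 Ω

βl = 2π × 0.283 = 102°
tan(βl) = tan(102°) = -4.75
Z_in = Z_0·(Z_L + jZ_0·tanβl)/(Z_0 + jZ_L·tanβl)
     = 145·(528 − j689)/(145 − j2510)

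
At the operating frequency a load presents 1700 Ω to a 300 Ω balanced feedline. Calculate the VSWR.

VSWR ≈ 5.67

Γ = (1700 − 300)/(1700 + 300) = 0.7
VSWR = (1 + 0.7)/(1 − 0.7)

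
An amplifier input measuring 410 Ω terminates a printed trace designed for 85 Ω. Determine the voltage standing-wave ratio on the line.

VSWR ≈ 4.82

For a purely resistive load, VSWR = R_L/Z_0 or Z_0/R_L (whichever > 1) = 410/85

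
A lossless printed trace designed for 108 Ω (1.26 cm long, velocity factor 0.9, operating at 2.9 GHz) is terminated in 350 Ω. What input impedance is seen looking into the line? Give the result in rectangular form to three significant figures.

λ = v/f = 0.9·c / 2.9 GHz = 0.0931 m
βl = 2π·l/λ = 2π × 0.135 = 48.7°
tan(βl) = tan(48.7°) = 1.14
Z_in = Z_0·(Z_L + jZ_0·tanβl)/(Z_0 + jZ_L·tanβl)
     = 108·(350 + j123)/(108 + j399)

Z_in ≈ 55 − j79.9 Ω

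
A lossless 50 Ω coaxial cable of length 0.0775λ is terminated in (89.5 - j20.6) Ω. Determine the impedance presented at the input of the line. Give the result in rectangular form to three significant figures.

βl = 2π × 0.0775 = 27.9°
tan(βl) = tan(27.9°) = 0.529
Z_in = Z_0·(Z_L + jZ_0·tanβl)/(Z_0 + jZ_L·tanβl)
     = 50·(89.5 + j5.87)/(60.9 + j47.4)

Z_in ≈ 48.1 − j32.6 Ω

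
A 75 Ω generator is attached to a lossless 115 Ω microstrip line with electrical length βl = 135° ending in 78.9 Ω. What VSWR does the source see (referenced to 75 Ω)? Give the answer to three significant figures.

VSWR ≈ 1.78

tan(βl) = -1
Z_in = Z_0·(Z_L + jZ_0·tanβl)/(Z_0 + jZ_L·tanβl) = 107 − j41.4 Ω
Γ_s = (Z_in − Z_s)/(Z_in + Z_s) = (32.3 − j41.4)/(182 − j41.4), |Γ_s| = 0.281
VSWR = (1 + |Γ_s|)/(1 − |Γ_s|)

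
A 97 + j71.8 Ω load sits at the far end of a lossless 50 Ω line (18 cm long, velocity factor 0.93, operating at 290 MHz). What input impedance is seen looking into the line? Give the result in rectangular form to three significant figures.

λ = v/f = 0.93·c / 290 MHz = 0.962 m
βl = 2π·l/λ = 2π × 0.187 = 67.4°
tan(βl) = tan(67.4°) = 2.4
Z_in = Z_0·(Z_L + jZ_0·tanβl)/(Z_0 + jZ_L·tanβl)
     = 50·(97 + j192)/(-122 + j233)

Z_in ≈ 23.7 − j33.3 Ω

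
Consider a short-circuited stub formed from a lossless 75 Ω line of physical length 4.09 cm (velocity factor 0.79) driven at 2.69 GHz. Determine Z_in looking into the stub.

λ = v/f = 0.79·c / 2.69 GHz = 0.0881 m
βl = 2π·l/λ = 2π × 0.464 = 167°
tan(βl) = -0.229
For a short-circuited stub, Z_in = jZ_0·tan(βl)

Z_in ≈ −j17.1 Ω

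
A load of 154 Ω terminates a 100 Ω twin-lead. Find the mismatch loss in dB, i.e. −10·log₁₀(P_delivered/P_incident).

Γ = (154 − 100)/(154 + 100) = 0.213
|Γ|² = 0.0452, so P_del/P_inc = 1 − |Γ|² = 0.955
ML = −10·log₁₀(1 − |Γ|²)

mismatch loss ≈ 0.201 dB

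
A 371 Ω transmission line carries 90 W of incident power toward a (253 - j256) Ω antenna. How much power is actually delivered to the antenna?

P_delivered ≈ 74.3 W

|Γ| = |(-118 − j256)/(624 − j256)| = 0.418
|Γ|² = 0.175
P_refl = |Γ|²·P_inc = 15.7 W, P_del = (1 − |Γ|²)·P_inc = 74.3 W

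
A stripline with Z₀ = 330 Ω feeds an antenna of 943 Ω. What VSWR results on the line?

For a purely resistive load, VSWR = R_L/Z_0 or Z_0/R_L (whichever > 1) = 943/330

VSWR ≈ 2.86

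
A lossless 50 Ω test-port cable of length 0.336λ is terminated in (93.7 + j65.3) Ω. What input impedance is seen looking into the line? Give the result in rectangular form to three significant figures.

βl = 2π × 0.336 = 121°
tan(βl) = tan(121°) = -1.67
Z_in = Z_0·(Z_L + jZ_0·tanβl)/(Z_0 + jZ_L·tanβl)
     = 50·(93.7 − j18)/(159 − j156)

Z_in ≈ 17.8 + j11.9 Ω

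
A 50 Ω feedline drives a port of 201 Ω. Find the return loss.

Γ = (201 − 50)/(201 + 50) = 0.602
RL = −20·log₁₀|Γ| = −20·log₁₀(0.602)

RL ≈ 4.41 dB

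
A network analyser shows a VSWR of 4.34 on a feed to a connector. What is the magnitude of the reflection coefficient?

|Γ| = (S − 1)/(S + 1) = (4.34 − 1)/(4.34 + 1) = 3.34/5.34

|Γ| ≈ 0.625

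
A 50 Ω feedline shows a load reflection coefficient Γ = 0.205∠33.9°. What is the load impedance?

Z_L ≈ 68.3 + j16.3 Ω

Z_L = Z_0·(1 + Γ)/(1 − Γ) = 50·(1.17 + j0.114)/(0.83 − j0.114)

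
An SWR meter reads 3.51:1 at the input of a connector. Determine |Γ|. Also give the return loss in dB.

|Γ| = (S − 1)/(S + 1) = (3.51 − 1)/(3.51 + 1) = 2.51/4.51
RL = −20·log₁₀|Γ| = −20·log₁₀(0.557)

|Γ| ≈ 0.557; return loss ≈ 5.09 dB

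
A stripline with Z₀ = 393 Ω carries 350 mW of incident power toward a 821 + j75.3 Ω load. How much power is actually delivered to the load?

|Γ| = |(428 + j75.3)/(1214 + j75.3)| = 0.357
|Γ|² = 0.128
P_refl = |Γ|²·P_inc = 44.7 mW, P_del = (1 − |Γ|²)·P_inc = 305 mW

P_delivered ≈ 305 mW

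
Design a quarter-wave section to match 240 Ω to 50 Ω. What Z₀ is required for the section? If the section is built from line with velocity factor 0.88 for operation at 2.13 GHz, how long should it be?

Z_qwt = √(Z_0·R_L) = √(50 × 240) = √12000
λ = 0.88·c/f = 0.124 m, so l = λ/4 = 0.031 m

Z_qwt ≈ 110 Ω; length ≈ 3.1 cm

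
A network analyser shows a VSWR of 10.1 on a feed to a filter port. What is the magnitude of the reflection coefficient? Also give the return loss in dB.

|Γ| = (S − 1)/(S + 1) = (10.1 − 1)/(10.1 + 1) = 9.1/11.1
RL = −20·log₁₀|Γ| = −20·log₁₀(0.82)

|Γ| ≈ 0.82; return loss ≈ 1.73 dB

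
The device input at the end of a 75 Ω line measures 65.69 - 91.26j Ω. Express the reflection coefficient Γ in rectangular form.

Γ ≈ 0.25 − j0.487

Γ = (Z_L − Z_0)/(Z_L + Z_0) = (-9.31 − j91.26)/(140.7 − j91.26)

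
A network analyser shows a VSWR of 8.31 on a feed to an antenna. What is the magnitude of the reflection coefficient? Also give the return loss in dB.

|Γ| ≈ 0.785; return loss ≈ 2.1 dB

|Γ| = (S − 1)/(S + 1) = (8.31 − 1)/(8.31 + 1) = 7.31/9.31
RL = −20·log₁₀|Γ| = −20·log₁₀(0.785)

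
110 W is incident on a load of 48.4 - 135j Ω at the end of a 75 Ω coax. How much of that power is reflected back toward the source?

P_reflected ≈ 62.3 W

|Γ| = |(-26.6 − j135)/(123.4 − j135)| = 0.752
|Γ|² = 0.566
P_refl = |Γ|²·P_inc = 62.3 W, P_del = (1 − |Γ|²)·P_inc = 47.7 W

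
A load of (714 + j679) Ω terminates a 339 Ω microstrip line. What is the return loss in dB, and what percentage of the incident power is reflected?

RL ≈ 4.17 dB; 38.3% of incident power reflected

Γ = (375 + j679)/(1053 + j679), |Γ| = 0.619
RL = −20·log₁₀(0.619) = 4.17 dB
P_refl/P_inc = |Γ|² = 0.383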